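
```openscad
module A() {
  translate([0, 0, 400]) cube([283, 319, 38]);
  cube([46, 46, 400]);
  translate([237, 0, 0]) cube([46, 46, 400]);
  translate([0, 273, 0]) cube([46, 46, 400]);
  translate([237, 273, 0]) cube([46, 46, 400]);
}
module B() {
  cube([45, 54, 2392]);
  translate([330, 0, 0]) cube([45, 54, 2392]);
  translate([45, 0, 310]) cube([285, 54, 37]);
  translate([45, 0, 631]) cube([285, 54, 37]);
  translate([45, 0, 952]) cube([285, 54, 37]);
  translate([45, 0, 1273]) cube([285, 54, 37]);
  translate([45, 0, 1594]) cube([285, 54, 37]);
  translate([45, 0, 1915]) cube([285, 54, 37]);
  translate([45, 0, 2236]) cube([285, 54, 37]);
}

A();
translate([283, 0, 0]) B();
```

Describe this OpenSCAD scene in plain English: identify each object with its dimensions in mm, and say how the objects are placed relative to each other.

A is a four-legged stool. The seat is 283×319 mm, 38 mm thick, top at z = 438 mm. It stands on four square legs, each 46×46 mm in cross-section, from z = 0 to the seat underside, each flush with a corner of the seat.

B is a straight ladder. Two 45×54 mm vertical rails, 2392 mm tall, stand 375 mm apart (outside-to-outside) with their front faces coplanar on the −y side. 7 rungs, each 54 mm deep and 37 mm tall, span between the inner faces of the rails, front faces flush with the rails. The lowest rung's underside is at z = 310 mm and rungs are spaced 321 mm apart (underside to underside).

The ladder is against the stool's +x side, with their −y faces flush.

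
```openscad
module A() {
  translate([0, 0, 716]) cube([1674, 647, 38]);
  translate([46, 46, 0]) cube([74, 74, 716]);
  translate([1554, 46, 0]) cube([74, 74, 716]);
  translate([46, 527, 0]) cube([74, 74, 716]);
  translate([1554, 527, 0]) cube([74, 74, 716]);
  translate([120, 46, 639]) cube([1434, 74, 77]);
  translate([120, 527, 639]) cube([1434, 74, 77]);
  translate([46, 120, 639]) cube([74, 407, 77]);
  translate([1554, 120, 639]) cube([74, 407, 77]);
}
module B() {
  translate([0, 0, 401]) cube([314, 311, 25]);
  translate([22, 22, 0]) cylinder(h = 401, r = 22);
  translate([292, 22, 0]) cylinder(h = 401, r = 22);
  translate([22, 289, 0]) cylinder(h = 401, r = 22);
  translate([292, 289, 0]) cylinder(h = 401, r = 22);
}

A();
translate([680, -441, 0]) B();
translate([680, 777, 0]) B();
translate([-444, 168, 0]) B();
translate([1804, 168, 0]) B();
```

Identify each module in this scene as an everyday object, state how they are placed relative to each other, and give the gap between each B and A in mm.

Each stool's nearest face is 130 mm from the table's bounding box.

A is a table. B is a stool. Four stools sit around the table at the −y, +y, −x, +x sides. The gap between each stool and the table is 130 mm.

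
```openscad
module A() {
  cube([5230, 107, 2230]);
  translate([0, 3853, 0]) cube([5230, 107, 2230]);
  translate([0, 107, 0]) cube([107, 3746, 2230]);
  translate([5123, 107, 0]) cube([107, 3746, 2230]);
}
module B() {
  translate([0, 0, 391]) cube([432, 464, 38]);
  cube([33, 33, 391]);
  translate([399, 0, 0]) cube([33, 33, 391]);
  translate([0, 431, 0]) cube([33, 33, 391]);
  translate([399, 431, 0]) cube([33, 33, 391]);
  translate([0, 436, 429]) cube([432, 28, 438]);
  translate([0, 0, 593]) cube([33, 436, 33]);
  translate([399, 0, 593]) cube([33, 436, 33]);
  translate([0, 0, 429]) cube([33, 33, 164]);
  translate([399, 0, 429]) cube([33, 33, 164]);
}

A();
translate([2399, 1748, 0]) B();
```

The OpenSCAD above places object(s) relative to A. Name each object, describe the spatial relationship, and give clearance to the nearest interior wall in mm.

A is a house frame. B is a chair. The chair sits inside the house frame, centred. The clearance to the nearest interior wall is 1641 mm.

Clearances: x = 2292, y = 1641; minimum 1641 mm.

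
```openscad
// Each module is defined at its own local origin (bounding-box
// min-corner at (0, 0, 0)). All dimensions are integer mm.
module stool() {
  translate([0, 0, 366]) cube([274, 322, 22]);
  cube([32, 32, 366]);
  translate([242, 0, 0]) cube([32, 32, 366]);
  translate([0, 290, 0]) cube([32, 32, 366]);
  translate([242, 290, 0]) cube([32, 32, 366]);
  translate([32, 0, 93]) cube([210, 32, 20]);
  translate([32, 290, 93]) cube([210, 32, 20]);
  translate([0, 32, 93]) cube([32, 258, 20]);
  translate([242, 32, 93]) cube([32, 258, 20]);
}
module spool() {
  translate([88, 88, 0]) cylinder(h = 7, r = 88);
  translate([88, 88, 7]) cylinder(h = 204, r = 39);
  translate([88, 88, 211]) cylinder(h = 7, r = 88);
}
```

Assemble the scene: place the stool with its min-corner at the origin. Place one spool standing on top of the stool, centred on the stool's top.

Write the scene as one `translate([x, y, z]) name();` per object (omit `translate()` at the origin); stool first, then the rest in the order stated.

stool();
translate([49, 73, 388]) spool();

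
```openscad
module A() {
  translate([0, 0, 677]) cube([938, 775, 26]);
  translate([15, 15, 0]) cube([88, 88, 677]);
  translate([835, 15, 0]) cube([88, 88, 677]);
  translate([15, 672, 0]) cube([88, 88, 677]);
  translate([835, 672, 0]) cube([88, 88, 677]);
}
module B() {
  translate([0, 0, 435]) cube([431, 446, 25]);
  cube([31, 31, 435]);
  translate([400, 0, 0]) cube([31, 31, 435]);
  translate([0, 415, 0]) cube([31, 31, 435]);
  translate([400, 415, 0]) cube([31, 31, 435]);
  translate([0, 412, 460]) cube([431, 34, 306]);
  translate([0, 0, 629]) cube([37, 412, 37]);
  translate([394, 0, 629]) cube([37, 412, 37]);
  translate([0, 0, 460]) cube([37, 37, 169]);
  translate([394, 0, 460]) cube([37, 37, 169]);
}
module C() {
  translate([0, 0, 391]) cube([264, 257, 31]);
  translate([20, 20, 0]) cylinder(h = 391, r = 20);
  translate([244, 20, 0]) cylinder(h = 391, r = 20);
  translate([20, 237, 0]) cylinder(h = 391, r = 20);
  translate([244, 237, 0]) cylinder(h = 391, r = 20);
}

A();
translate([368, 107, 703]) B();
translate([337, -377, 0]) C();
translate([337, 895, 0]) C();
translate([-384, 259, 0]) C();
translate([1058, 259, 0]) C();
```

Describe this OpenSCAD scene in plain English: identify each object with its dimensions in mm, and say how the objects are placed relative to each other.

A is a rectangular dining table. The top is 938×775×26 mm with its upper surface at z = 703 mm. It stands on four 88×88 mm square legs, each inset 15 mm from the nearest pair of top edges, running from the floor to the underside of the top.

B is a chair: 431×446 mm seat, 25 mm thick, top at z = 460 mm, on four 31 mm square corner legs flush with the seat edges. A 34 mm thick backrest slab spans the full seat width, extending 306 mm above the seat top, its back face flush with the seat's +y edge. Two armrests of 37×37 mm section run along each side from the seat's front edge to the front of the backrest, top faces 206 mm above the seat top and outer faces flush with the seat's x-edges; a 37×37 mm post under the front of each armrest stands on the seat at the front corner.

C is a simple wooden stool: a rectangular seat 264 mm (x) by 257 mm (y), 31 mm thick, top face at z = 422 mm, on four round legs, each 40 mm in diameter. The legs rest on z = 0, each leg's axis is inset half a diameter from the nearest pair of seat edges (so the leg's bounding box is flush with the corner).

The chair is on top of the table. Four stools sit around the table at the −y, +y, −x, +x sides.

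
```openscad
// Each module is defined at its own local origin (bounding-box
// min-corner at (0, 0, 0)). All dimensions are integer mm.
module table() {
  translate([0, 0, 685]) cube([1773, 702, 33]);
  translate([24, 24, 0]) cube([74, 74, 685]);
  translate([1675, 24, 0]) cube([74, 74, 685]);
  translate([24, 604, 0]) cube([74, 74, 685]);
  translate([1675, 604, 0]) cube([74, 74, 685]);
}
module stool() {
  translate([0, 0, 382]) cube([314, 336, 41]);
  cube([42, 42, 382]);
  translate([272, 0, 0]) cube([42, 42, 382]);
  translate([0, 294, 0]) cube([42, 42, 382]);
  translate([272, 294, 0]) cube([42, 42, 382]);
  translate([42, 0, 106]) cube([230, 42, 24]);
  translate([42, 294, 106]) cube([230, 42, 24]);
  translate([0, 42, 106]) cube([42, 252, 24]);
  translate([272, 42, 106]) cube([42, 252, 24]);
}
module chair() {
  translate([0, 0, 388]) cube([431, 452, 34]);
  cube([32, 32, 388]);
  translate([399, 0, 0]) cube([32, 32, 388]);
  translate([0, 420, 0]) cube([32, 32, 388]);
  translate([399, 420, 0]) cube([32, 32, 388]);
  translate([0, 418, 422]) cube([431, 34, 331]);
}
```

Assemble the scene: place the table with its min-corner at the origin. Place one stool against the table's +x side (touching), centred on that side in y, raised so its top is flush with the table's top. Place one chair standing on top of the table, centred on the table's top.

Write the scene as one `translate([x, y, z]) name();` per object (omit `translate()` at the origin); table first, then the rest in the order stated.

table();
translate([1773, 183, 295]) stool();
translate([671, 125, 718]) chair();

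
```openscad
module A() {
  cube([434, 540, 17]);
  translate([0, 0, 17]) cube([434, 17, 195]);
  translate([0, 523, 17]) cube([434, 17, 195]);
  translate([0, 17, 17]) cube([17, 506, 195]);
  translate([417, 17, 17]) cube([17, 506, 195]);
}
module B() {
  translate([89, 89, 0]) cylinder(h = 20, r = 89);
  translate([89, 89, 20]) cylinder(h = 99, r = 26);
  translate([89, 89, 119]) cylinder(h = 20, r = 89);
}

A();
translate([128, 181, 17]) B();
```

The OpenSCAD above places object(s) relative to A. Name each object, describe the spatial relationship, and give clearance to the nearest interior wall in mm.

A is an open box. B is a spool. The spool sits inside the open box, centred. The clearance to the nearest interior wall is 111 mm.

Clearances: x = 111, y = 164; minimum 111 mm.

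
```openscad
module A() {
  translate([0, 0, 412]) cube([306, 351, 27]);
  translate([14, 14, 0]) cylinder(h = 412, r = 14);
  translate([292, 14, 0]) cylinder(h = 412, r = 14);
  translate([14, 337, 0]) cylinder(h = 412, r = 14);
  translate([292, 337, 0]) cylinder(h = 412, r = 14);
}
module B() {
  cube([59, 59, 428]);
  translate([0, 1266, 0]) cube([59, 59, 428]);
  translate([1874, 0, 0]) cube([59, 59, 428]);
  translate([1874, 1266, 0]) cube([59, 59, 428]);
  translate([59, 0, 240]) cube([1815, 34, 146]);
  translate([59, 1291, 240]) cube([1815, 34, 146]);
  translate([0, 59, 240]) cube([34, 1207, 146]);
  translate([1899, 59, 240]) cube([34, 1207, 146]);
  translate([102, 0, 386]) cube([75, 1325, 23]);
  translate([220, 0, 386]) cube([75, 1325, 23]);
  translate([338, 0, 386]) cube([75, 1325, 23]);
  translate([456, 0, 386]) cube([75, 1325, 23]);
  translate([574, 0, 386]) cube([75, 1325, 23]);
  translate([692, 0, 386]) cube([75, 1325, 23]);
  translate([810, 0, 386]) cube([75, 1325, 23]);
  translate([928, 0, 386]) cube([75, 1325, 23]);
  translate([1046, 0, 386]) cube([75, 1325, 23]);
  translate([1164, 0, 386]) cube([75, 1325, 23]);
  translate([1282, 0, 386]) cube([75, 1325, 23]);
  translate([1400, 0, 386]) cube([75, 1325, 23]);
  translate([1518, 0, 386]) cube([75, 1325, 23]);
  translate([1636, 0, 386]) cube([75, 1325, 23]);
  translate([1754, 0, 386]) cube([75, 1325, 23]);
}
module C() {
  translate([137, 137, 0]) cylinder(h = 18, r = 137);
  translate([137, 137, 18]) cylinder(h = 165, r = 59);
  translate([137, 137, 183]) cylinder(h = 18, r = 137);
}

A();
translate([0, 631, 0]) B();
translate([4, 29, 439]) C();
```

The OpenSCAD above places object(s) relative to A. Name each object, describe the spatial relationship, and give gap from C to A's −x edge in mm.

A is a stool. B is a bed frame. C is a spool. The bed frame is on the floor beside the stool on its +y side. The spool is on top of the stool. The gap from the spool to the stool's −x edge is 4 mm.

The spool's min-x is at 4; the stool's min-x is 0; gap = 4 mm.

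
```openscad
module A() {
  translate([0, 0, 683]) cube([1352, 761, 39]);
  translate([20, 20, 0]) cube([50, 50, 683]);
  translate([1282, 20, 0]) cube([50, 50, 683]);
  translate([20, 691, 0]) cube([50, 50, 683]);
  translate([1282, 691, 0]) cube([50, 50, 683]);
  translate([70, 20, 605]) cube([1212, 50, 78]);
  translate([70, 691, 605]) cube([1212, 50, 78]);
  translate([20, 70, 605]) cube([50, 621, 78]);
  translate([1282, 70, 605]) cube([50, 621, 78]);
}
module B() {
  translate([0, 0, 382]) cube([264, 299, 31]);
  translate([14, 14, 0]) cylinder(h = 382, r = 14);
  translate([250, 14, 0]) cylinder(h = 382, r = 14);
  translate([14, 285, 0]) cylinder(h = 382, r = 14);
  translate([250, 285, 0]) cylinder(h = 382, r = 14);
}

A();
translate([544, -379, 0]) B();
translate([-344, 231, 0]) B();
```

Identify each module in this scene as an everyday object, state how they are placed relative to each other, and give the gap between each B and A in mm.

A is a table. B is a stool. Two stools sit around the table at the −y, −x sides. The gap between each stool and the table is 80 mm.

Each stool's nearest face is 80 mm from the table's bounding box.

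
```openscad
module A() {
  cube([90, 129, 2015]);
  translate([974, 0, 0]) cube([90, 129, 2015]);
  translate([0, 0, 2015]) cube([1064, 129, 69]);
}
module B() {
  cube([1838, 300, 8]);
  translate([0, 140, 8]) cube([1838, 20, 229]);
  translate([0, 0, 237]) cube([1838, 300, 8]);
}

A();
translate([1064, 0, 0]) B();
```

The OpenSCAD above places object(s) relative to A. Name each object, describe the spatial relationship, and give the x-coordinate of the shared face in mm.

The door frame's +x face and the I-beam's −x face are both at x = 1064 mm.

A is a door frame. B is an I-beam. The I-beam is against the door frame's +x side, with their −y faces flush. The x-coordinate of the shared face is 1064 mm.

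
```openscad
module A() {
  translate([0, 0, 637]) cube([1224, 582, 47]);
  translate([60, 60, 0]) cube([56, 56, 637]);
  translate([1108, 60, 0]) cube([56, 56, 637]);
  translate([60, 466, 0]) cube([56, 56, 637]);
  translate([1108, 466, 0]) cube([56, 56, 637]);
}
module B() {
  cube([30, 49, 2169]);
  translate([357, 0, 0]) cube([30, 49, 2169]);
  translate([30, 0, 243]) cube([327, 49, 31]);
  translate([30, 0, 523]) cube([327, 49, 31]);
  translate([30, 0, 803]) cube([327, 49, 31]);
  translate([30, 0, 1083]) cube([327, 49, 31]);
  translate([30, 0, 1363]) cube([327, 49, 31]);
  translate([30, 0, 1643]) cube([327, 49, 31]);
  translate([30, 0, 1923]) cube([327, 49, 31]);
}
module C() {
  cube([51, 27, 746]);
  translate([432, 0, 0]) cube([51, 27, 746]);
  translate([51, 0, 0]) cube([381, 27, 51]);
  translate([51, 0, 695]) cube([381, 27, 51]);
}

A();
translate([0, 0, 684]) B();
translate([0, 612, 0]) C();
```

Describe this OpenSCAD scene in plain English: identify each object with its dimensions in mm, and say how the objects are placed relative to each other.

A is a table: top 1224 mm (x) × 582 mm (y), 47 mm thick, upper face at z = 684 mm, on four 56×56 mm square legs, each inset 60 mm from the nearest pair of top edges, running from z = 0 to the bottom of the top.

B is a straight ladder. Two 30×49 mm vertical rails, 2169 mm tall, stand 387 mm apart (outside-to-outside) with their front faces coplanar on the −y side. 7 rungs, each 49 mm deep and 31 mm tall, span between the inner faces of the rails, front faces flush with the rails. The lowest rung's underside is at z = 243 mm and rungs are spaced 280 mm apart (underside to underside).

C is a picture frame with a 381×644 mm rectangular opening (x by z) and a uniform 51 mm border on every side. Frame depth is 27 mm along y. It is built from two vertical stiles running the full outside height and two horizontal rails spanning the gap between the stiles.

The ladder is on top of the table. The picture frame is on the floor beside the table on its +y side.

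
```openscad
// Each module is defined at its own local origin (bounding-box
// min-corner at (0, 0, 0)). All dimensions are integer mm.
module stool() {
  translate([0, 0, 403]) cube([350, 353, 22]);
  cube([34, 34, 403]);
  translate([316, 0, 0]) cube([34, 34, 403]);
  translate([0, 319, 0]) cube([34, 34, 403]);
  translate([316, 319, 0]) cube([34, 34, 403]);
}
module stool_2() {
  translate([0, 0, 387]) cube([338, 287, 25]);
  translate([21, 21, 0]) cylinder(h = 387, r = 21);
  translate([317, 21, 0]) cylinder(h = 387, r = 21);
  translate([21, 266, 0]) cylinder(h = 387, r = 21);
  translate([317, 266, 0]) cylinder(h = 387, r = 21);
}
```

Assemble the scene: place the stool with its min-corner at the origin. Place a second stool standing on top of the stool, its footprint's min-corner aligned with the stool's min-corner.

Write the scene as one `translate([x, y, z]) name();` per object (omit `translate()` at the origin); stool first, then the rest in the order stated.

stool();
translate([0, 0, 425]) stool_2();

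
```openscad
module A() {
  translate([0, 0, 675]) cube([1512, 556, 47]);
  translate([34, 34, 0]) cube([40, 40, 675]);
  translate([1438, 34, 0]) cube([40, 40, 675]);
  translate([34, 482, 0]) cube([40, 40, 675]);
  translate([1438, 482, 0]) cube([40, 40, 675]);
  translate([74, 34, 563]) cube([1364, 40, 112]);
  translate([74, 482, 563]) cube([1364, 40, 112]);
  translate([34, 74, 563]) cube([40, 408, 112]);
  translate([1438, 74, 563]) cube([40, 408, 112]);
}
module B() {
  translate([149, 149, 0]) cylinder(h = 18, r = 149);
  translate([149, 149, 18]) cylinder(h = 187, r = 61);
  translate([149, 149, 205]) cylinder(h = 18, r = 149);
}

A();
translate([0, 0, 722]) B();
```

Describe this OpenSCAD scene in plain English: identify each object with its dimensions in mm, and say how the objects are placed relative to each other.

A is a rectangular dining table. The top is 1512×556×47 mm with its upper surface at z = 722 mm. It stands on four 40×40 mm square legs, each inset 34 mm from the nearest pair of top edges, running from the floor to the underside of the top. Four apron rails, 40 mm thick and 112 mm tall, run between adjacent legs with their top edges flush with the underside of the top and their outer faces flush with the legs' outer faces.

B is a spool: two coaxial disc flanges of radius 149 mm and thickness 18 mm, joined by a core cylinder of radius 61 mm and height 187 mm. The lower flange rests on z = 0 and the three cylinders share a vertical axis.

The spool is on top of the table.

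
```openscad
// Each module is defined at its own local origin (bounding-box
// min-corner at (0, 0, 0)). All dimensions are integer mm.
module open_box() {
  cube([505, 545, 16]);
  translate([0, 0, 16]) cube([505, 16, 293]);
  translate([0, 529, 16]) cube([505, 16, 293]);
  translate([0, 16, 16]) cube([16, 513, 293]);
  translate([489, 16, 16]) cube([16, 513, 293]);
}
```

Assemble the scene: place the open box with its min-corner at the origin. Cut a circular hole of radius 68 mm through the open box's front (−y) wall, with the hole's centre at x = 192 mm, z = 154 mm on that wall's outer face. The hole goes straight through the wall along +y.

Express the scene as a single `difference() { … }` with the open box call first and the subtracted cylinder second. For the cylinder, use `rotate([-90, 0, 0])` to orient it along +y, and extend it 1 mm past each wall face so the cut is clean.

difference() {
  open_box();
  translate([192, -1, 154]) rotate([-90, 0, 0]) cylinder(h = 18, r = 68);
}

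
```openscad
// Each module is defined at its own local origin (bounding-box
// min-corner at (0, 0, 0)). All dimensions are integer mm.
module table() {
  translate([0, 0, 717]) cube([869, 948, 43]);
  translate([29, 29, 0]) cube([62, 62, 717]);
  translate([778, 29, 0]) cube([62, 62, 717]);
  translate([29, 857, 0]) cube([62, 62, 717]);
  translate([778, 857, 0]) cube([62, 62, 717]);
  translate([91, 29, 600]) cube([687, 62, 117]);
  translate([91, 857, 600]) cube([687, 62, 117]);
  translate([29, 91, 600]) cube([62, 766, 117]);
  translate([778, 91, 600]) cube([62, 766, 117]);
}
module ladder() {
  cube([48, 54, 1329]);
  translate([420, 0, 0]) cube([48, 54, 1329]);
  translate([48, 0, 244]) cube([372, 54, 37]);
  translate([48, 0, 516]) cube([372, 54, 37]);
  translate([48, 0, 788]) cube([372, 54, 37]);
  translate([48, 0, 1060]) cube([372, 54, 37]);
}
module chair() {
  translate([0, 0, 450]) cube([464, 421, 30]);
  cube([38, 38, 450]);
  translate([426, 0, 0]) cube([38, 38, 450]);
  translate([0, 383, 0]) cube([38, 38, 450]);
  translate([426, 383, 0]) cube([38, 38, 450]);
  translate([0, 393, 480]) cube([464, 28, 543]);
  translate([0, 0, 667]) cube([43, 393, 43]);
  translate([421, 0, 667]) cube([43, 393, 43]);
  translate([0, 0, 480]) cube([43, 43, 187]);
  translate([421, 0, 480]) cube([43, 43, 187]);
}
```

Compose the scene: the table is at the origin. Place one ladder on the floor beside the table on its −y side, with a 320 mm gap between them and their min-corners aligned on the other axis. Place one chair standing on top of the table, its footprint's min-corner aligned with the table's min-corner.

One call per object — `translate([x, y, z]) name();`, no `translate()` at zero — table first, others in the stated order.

table();
translate([0, -374, 0]) ladder();
translate([0, 0, 760]) chair();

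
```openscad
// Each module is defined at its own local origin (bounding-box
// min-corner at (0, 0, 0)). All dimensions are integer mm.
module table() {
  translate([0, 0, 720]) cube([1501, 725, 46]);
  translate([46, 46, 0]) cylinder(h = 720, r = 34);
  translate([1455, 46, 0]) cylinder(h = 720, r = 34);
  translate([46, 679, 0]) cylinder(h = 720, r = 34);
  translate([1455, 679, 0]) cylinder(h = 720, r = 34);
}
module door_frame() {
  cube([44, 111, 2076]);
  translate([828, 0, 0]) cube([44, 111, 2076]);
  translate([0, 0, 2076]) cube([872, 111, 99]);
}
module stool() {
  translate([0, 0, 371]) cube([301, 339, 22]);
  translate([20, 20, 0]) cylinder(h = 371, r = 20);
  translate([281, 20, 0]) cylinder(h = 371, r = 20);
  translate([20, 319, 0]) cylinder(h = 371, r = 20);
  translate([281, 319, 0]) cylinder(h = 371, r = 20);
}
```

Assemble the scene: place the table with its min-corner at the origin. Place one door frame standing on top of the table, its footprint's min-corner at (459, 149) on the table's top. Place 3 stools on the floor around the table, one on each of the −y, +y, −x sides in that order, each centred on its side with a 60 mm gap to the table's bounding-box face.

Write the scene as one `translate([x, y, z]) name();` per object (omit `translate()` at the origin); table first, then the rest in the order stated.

table();
translate([459, 149, 766]) door_frame();
translate([600, -399, 0]) stool();
translate([600, 785, 0]) stool();
translate([-361, 193, 0]) stool();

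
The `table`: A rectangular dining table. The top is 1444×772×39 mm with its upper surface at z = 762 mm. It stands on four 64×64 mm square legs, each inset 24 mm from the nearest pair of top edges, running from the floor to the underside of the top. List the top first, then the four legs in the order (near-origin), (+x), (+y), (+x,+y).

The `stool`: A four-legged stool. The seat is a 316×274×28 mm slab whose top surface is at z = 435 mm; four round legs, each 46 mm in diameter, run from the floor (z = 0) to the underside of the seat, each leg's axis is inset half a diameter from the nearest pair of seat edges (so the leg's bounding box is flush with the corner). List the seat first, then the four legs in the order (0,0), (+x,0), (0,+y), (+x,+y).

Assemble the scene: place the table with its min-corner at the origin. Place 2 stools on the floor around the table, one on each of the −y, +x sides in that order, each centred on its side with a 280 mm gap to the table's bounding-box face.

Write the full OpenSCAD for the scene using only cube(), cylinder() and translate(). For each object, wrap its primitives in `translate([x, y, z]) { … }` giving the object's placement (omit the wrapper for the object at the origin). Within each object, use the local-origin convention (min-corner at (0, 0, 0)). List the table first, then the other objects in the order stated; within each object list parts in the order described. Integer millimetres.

translate([0, 0, 723]) cube([1444, 772, 39]);
translate([24, 24, 0]) cube([64, 64, 723]);
translate([1356, 24, 0]) cube([64, 64, 723]);
translate([24, 684, 0]) cube([64, 64, 723]);
translate([1356, 684, 0]) cube([64, 64, 723]);
translate([564, -554, 0]) {
  translate([0, 0, 407]) cube([316, 274, 28]);
  translate([23, 23, 0]) cylinder(h = 407, r = 23);
  translate([293, 23, 0]) cylinder(h = 407, r = 23);
  translate([23, 251, 0]) cylinder(h = 407, r = 23);
  translate([293, 251, 0]) cylinder(h = 407, r = 23);
}
translate([1724, 249, 0]) {
  translate([0, 0, 407]) cube([316, 274, 28]);
  translate([23, 23, 0]) cylinder(h = 407, r = 23);
  translate([293, 23, 0]) cylinder(h = 407, r = 23);
  translate([23, 251, 0]) cylinder(h = 407, r = 23);
  translate([293, 251, 0]) cylinder(h = 407, r = 23);
}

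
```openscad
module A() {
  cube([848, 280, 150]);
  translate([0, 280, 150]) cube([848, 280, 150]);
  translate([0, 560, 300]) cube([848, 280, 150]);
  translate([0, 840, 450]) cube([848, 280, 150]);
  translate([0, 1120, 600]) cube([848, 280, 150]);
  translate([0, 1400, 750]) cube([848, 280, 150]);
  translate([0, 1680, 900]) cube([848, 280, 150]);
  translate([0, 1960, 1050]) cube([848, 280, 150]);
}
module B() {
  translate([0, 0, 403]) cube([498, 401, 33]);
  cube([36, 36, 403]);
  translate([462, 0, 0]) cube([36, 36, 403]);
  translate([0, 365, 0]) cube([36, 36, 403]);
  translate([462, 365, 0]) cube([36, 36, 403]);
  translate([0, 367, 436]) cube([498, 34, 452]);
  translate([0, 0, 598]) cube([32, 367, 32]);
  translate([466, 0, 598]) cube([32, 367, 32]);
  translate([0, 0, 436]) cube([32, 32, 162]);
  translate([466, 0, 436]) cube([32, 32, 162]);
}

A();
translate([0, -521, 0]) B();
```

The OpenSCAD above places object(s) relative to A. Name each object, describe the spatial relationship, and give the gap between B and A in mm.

The chair's nearest face is 120 mm from the staircase's −y face.

A is a staircase. B is a chair. The chair is on the floor beside the staircase on its −y side. The gap between the chair and the staircase is 120 mm.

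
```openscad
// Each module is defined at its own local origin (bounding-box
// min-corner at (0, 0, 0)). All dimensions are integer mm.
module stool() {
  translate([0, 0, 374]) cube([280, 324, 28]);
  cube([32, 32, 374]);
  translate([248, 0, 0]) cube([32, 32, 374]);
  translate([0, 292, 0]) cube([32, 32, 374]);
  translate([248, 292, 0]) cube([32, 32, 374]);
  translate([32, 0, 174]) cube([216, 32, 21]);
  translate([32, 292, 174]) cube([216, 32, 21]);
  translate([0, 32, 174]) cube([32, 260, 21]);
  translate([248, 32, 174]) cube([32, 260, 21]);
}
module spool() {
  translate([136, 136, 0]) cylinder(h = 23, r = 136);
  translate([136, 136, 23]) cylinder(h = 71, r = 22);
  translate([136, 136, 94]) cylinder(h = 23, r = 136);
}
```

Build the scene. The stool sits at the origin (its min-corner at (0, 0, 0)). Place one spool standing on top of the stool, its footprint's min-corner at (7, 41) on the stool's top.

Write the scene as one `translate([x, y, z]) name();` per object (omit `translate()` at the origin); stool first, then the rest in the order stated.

stool();
translate([7, 41, 402]) spool();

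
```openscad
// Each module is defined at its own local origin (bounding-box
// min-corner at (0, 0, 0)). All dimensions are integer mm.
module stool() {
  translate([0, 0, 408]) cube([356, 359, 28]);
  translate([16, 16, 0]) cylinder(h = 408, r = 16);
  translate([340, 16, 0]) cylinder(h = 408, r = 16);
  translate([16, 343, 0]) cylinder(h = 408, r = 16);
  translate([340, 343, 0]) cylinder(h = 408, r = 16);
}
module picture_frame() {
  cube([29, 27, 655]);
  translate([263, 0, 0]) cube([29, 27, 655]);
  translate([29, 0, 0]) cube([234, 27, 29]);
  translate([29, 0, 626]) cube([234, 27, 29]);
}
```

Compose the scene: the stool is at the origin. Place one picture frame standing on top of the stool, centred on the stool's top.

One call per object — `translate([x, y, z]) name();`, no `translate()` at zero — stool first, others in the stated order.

stool();
translate([32, 166, 436]) picture_frame();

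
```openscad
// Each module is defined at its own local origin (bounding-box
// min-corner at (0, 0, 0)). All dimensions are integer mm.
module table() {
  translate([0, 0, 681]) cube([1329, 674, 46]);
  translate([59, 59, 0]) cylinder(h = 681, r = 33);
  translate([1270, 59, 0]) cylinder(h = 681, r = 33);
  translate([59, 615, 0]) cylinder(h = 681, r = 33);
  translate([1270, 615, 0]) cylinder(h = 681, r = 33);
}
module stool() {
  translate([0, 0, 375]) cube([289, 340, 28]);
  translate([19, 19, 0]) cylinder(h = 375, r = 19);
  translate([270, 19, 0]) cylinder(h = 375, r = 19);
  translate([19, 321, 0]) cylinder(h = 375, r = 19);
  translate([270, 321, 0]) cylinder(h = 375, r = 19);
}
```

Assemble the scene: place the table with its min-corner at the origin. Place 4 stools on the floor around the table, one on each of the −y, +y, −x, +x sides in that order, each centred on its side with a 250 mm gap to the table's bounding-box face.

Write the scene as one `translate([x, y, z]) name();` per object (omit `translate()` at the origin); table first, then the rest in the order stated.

table();
translate([520, -590, 0]) stool();
translate([520, 924, 0]) stool();
translate([-539, 167, 0]) stool();
translate([1579, 167, 0]) stool();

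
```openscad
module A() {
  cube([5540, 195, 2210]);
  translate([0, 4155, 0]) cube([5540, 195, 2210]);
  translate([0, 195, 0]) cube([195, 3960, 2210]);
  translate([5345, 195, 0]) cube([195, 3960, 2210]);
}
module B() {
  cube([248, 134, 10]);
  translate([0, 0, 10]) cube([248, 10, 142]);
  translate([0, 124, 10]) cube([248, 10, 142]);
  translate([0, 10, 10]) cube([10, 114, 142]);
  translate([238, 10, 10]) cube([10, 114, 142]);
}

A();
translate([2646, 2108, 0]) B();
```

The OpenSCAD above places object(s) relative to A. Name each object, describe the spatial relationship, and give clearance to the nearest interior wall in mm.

A is a house frame. B is an open box. The open box sits inside the house frame, centred. The clearance to the nearest interior wall is 1913 mm.

Clearances: x = 2451, y = 1913; minimum 1913 mm.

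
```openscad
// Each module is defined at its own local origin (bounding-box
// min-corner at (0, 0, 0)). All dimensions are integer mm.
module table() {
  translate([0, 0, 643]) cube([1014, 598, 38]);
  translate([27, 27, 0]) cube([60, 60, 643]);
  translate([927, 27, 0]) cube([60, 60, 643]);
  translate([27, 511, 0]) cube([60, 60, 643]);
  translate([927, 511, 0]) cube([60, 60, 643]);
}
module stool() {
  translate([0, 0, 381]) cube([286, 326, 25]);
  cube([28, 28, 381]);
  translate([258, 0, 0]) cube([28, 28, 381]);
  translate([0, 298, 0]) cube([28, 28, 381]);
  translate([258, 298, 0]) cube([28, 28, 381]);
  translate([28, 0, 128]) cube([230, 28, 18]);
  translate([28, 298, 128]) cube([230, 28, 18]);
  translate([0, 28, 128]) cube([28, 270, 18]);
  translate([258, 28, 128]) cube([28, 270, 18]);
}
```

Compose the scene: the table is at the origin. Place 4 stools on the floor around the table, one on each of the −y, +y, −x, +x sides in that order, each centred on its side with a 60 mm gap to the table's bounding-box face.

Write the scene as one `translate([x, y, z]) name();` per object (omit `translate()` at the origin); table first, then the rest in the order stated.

table();
translate([364, -386, 0]) stool();
translate([364, 658, 0]) stool();
translate([-346, 136, 0]) stool();
translate([1074, 136, 0]) stool();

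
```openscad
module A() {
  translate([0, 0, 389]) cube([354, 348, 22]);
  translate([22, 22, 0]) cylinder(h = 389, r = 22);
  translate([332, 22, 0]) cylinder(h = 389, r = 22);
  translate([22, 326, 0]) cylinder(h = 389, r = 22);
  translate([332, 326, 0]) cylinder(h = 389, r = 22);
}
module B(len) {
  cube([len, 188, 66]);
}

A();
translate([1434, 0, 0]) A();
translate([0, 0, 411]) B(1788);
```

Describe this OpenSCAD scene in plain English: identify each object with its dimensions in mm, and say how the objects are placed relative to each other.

A is a simple wooden stool: a rectangular seat 354 mm (x) by 348 mm (y), 22 mm thick, top face at z = 411 mm, on four round legs, each 44 mm in diameter. The legs rest on z = 0, each leg's axis is inset half a diameter from the nearest pair of seat edges (so the leg's bounding box is flush with the corner).

B is a rectangular beam 1788 mm long (x), 188 mm deep (y), 66 mm thick (z).

The beam spans the tops of two stools placed 1080 mm apart, resting at z = 411 mm.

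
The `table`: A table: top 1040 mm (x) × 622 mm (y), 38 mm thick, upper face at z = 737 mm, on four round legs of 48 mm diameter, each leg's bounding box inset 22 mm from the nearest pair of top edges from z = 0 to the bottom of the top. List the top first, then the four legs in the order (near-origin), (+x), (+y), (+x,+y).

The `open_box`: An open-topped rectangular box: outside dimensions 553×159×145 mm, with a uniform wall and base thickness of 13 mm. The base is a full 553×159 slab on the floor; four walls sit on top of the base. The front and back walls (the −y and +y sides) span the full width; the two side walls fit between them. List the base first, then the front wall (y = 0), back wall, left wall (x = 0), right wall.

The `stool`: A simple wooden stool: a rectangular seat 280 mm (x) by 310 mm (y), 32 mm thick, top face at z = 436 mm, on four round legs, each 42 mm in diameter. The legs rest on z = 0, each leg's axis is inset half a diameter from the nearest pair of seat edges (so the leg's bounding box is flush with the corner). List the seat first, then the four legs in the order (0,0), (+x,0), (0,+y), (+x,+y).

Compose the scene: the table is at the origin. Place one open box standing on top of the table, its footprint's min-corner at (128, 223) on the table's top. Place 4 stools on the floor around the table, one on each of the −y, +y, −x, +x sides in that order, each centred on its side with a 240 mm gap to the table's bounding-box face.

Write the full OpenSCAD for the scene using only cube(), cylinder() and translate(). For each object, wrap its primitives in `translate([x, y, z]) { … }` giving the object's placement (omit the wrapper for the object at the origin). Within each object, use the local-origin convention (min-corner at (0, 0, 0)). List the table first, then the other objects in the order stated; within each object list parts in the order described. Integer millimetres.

translate([0, 0, 699]) cube([1040, 622, 38]);
translate([46, 46, 0]) cylinder(h = 699, r = 24);
translate([994, 46, 0]) cylinder(h = 699, r = 24);
translate([46, 576, 0]) cylinder(h = 699, r = 24);
translate([994, 576, 0]) cylinder(h = 699, r = 24);
translate([128, 223, 737]) {
  cube([553, 159, 13]);
  translate([0, 0, 13]) cube([553, 13, 132]);
  translate([0, 146, 13]) cube([553, 13, 132]);
  translate([0, 13, 13]) cube([13, 133, 132]);
  translate([540, 13, 13]) cube([13, 133, 132]);
}
translate([380, -550, 0]) {
  translate([0, 0, 404]) cube([280, 310, 32]);
  translate([21, 21, 0]) cylinder(h = 404, r = 21);
  translate([259, 21, 0]) cylinder(h = 404, r = 21);
  translate([21, 289, 0]) cylinder(h = 404, r = 21);
  translate([259, 289, 0]) cylinder(h = 404, r = 21);
}
translate([380, 862, 0]) {
  translate([0, 0, 404]) cube([280, 310, 32]);
  translate([21, 21, 0]) cylinder(h = 404, r = 21);
  translate([259, 21, 0]) cylinder(h = 404, r = 21);
  translate([21, 289, 0]) cylinder(h = 404, r = 21);
  translate([259, 289, 0]) cylinder(h = 404, r = 21);
}
translate([-520, 156, 0]) {
  translate([0, 0, 404]) cube([280, 310, 32]);
  translate([21, 21, 0]) cylinder(h = 404, r = 21);
  translate([259, 21, 0]) cylinder(h = 404, r = 21);
  translate([21, 289, 0]) cylinder(h = 404, r = 21);
  translate([259, 289, 0]) cylinder(h = 404, r = 21);
}
translate([1280, 156, 0]) {
  translate([0, 0, 404]) cube([280, 310, 32]);
  translate([21, 21, 0]) cylinder(h = 404, r = 21);
  translate([259, 21, 0]) cylinder(h = 404, r = 21);
  translate([21, 289, 0]) cylinder(h = 404, r = 21);
  translate([259, 289, 0]) cylinder(h = 404, r = 21);
}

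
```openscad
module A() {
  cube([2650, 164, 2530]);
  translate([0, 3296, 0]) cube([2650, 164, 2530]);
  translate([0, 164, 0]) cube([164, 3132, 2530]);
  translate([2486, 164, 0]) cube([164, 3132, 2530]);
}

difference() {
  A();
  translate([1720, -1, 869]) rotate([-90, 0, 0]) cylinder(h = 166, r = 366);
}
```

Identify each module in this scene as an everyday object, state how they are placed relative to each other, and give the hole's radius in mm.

A is a house frame. The house frame has a circular hole through its front wall. The hole's radius is 366 mm.

The subtracted cylinder has r = 366 mm.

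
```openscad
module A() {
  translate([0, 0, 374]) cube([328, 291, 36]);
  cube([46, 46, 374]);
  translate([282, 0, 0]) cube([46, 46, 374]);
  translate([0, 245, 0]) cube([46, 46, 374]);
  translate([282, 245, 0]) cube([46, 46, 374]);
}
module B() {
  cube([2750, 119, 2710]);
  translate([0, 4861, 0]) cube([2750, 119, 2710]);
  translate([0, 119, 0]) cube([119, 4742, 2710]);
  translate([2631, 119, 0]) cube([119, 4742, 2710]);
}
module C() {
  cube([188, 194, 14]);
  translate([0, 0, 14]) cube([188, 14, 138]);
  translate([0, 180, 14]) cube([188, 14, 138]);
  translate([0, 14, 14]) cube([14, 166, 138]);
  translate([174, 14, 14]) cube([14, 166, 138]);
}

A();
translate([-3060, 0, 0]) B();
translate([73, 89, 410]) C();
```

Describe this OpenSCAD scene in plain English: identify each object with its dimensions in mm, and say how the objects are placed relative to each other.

A is a four-legged stool. The seat is a 328×291×36 mm slab whose top surface is at z = 410 mm; four square legs, each 46×46 mm in cross-section, run from the floor (z = 0) to the underside of the seat, each flush with a corner of the seat.

B is the wall frame of a small rectangular building: four walls, each 2710 mm tall and 119 mm thick, enclosing a footprint 2750 mm (x) by 4980 mm (y) outside-to-outside, with no floor or roof. The front and back walls (the −y and +y sides) span the full width; the two side walls fit between them.

C is an open storage box with external size 188×194×152 mm and wall thickness 14 mm (the base is also 14 mm thick). The base covers the whole footprint; the four walls stand on the base, with the y-facing walls full-width and the x-facing walls fitting between their inner faces.

The house frame is on the floor beside the stool on its −x side. The open box is on top of the stool.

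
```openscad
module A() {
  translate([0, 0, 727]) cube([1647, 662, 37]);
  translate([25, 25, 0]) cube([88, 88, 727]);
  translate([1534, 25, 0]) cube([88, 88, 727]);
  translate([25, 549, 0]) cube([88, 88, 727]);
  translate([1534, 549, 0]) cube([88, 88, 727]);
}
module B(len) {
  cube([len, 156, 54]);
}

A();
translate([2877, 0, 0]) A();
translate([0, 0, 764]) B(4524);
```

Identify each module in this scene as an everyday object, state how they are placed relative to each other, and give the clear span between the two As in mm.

A is a table. B is a beam. A beam spans the tops of two tables. The clear span between the two tables is 1230 mm.

Second table starts at x = 2877; first ends at x = 1647; clear span = 2877 − 1647 = 1230 mm.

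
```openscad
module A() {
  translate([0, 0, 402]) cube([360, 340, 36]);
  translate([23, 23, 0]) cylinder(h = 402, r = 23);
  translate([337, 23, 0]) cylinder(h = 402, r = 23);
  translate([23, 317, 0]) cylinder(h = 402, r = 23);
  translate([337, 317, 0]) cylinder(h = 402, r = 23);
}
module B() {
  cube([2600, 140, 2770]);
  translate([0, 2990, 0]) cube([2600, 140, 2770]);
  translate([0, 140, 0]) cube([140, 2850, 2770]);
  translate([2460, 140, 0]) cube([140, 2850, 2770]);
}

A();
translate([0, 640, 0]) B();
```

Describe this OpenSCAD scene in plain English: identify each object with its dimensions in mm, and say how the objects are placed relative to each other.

A is a four-legged stool. The seat is a 360×340×36 mm slab whose top surface is at z = 438 mm; four round legs, each 46 mm in diameter, run from the floor (z = 0) to the underside of the seat, each leg's axis is inset half a diameter from the nearest pair of seat edges (so the leg's bounding box is flush with the corner).

B is a box-shaped house frame (walls only): outside footprint 2600×3130 mm, wall height 2770 mm, wall thickness 140 mm. The two y-facing walls run the full x-width; the two x-facing walls fit between the inner faces of the y-facing walls.

The house frame is on the floor beside the stool on its +y side.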